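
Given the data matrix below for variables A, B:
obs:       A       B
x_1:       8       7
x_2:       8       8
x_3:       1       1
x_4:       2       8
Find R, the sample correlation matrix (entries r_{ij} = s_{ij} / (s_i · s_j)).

Step 1 — column means:
  mean(A) = (8 + 8 + 1 + 2) / 4 = 19/4 = 4.75
  mean(B) = (7 + 8 + 1 + 8) / 4 = 24/4 = 6

Step 2 — sample variances and covariances s[i,j] = (1/(n-1)) · Σ_k (x_{k,i} - mean_i) · (x_{k,j} - mean_j), with n-1 = 3:
  s[A,A] = ((3.25)·(3.25) + (3.25)·(3.25) + (-3.75)·(-3.75) + (-2.75)·(-2.75)) / 3 = 42.75/3 = 14.25
  s[A,B] = ((3.25)·(1) + (3.25)·(2) + (-3.75)·(-5) + (-2.75)·(2)) / 3 = 23/3 = 7.6667
  s[B,B] = ((1)·(1) + (2)·(2) + (-5)·(-5) + (2)·(2)) / 3 = 34/3 = 11.3333
  Sample standard deviations s_i = √(s[i,i]):
  s(A) = √(14.25) = 3.7749
  s(B) = √(11.3333) = 3.3665

Step 3 — r_{ij} = s_{ij} / (s_i · s_j):
  r[A,A] = 1 (diagonal).
  r[A,B] = 7.6667 / (3.7749 · 3.3665) = 7.6667 / 12.7083 = 0.6033
  r[B,B] = 1 (diagonal).

R is symmetric with unit diagonal. Assembling:

R = [[1, 0.6033],
 [0.6033, 1]]


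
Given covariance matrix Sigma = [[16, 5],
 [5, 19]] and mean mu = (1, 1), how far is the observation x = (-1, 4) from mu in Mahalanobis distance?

Step 1 — centre the observation: (x - mu) = (-2, 3).

Step 2 — invert Sigma. det(Sigma) = 16·19 - (5)² = 279.
  Sigma^{-1} = (1/det) · [[d, -b], [-b, a]] = [[0.0681, -0.0179],
 [-0.0179, 0.0573]].

Step 3 — form the quadratic (x - mu)^T · Sigma^{-1} · (x - mu):
  Sigma^{-1} · (x - mu) = (-0.19, 0.2079).
  (x - mu)^T · [Sigma^{-1} · (x - mu)] = (-2)·(-0.19) + (3)·(0.2079) = 1.0036.

Step 4 — take square root: d = √(1.0036) ≈ 1.0018.

d(x, mu) = √(1.0036) ≈ 1.0018


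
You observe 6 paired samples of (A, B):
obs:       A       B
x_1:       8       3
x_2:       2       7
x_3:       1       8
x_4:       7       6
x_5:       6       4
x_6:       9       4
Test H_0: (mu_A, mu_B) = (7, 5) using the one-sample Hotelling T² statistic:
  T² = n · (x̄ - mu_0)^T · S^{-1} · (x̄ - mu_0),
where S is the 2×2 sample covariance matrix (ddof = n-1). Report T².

Step 1 — sample mean vector:
  mean(A) = (8 + 2 + 1 + 7 + 6 + 9) / 6 = 33/6 = 5.5
  mean(B) = (3 + 7 + 8 + 6 + 4 + 4) / 6 = 32/6 = 5.3333
  x̄ = (5.5, 5.3333),  deviation x̄ - mu_0 = (5.5, 5.3333) - (7, 5) = (-1.5, 0.3333).

Step 2 — sample covariance matrix, S[i,j] = (1/(n-1)) · Σ_k (x_{k,i} - mean_i) · (x_{k,j} - mean_j), divisor n-1 = 5:
  S[A,A] = ((2.5)·(2.5) + (-3.5)·(-3.5) + (-4.5)·(-4.5) + (1.5)·(1.5) + (0.5)·(0.5) + (3.5)·(3.5)) / 5 = 53.5/5 = 10.7
  S[A,B] = ((2.5)·(-2.3333) + (-3.5)·(1.6667) + (-4.5)·(2.6667) + (1.5)·(0.6667) + (0.5)·(-1.3333) + (3.5)·(-1.3333)) / 5 = -28/5 = -5.6
  S[B,B] = ((-2.3333)·(-2.3333) + (1.6667)·(1.6667) + (2.6667)·(2.6667) + (0.6667)·(0.6667) + (-1.3333)·(-1.3333) + (-1.3333)·(-1.3333)) / 5 = 19.3333/5 = 3.8667
  S = [[10.7, -5.6],
 [-5.6, 3.8667]].

Step 3 — invert S. det(S) = 10.7·3.8667 - (-5.6)² = 10.0133.
  S^{-1} = (1/det) · [[d, -b], [-b, a]] = [[0.3862, 0.5593],
 [0.5593, 1.0686]].

Step 4 — quadratic form (x̄ - mu_0)^T · S^{-1} · (x̄ - mu_0):
  S^{-1} · (x̄ - mu_0) = (-0.3928, -0.4827),
  (x̄ - mu_0)^T · [...] = (-1.5)·(-0.3928) + (0.3333)·(-0.4827) = 0.4283.

Step 5 — scale by n: T² = 6 · 0.4283 = 2.5699.

T² ≈ 2.5699


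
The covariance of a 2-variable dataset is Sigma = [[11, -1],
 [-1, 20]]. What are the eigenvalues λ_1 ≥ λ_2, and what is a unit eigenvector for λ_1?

Step 1 — characteristic polynomial of 2×2 Sigma:
  det(Sigma - λI) = λ² - trace · λ + det = 0.
  trace = 11 + 20 = 31, det = 11·20 - (-1)² = 219.
Step 2 — discriminant:
  Δ = trace² - 4·det = 961 - 876 = 85.
Step 3 — eigenvalues:
  λ = (trace ± √Δ)/2 = (31 ± 9.2195)/2,
  λ_1 = 20.1098,  λ_2 = 10.8902.

Step 4 — unit eigenvector for λ_1: solve (Sigma - λ_1 I)v = 0. First row:
  (11 - 20.1098)·v_x + (-1)·v_y = 0, i.e. (-9.1098)·v_x + (-1)·v_y = 0,
  so v ∝ (b, λ_1 - a) = (-1, 9.1098); multiply by -1 so the first entry is positive: u = (1, -9.1098).
  ||u|| = √((1)² + (-9.1098)²) = √(83.988) ≈ 9.1645,
  v_1 = u/||u|| ≈ (0.1091, -0.994) (||v_1|| = 1).

λ_1 = 20.1098,  λ_2 = 10.8902;  v_1 ≈ (0.1091, -0.994)


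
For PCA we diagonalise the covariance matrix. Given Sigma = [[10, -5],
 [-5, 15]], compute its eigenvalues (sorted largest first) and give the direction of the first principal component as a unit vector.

Step 1 — characteristic polynomial of 2×2 Sigma:
  det(Sigma - λI) = λ² - trace · λ + det = 0.
  trace = 10 + 15 = 25, det = 10·15 - (-5)² = 125.
Step 2 — discriminant:
  Δ = trace² - 4·det = 625 - 500 = 125.
Step 3 — eigenvalues:
  λ = (trace ± √Δ)/2 = (25 ± 11.1803)/2,
  λ_1 = 18.0902,  λ_2 = 6.9098.

Step 4 — unit eigenvector for λ_1: solve (Sigma - λ_1 I)v = 0. First row:
  (10 - 18.0902)·v_x + (-5)·v_y = 0, i.e. (-8.0902)·v_x + (-5)·v_y = 0,
  so v ∝ (b, λ_1 - a) = (-5, 8.0902); multiply by -1 so the first entry is positive: u = (5, -8.0902).
  ||u|| = √((5)² + (-8.0902)²) = √(90.4508) ≈ 9.5106,
  v_1 = u/||u|| ≈ (0.5257, -0.8507) (||v_1|| = 1).

λ_1 = 18.0902,  λ_2 = 6.9098;  v_1 ≈ (0.5257, -0.8507)


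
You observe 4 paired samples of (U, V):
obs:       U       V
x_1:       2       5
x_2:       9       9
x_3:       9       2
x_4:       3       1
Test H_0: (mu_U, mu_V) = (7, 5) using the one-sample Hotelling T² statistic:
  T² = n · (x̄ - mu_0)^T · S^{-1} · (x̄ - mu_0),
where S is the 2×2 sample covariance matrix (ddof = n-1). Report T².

Step 1 — sample mean vector:
  mean(U) = (2 + 9 + 9 + 3) / 4 = 23/4 = 5.75
  mean(V) = (5 + 9 + 2 + 1) / 4 = 17/4 = 4.25
  x̄ = (5.75, 4.25),  deviation x̄ - mu_0 = (5.75, 4.25) - (7, 5) = (-1.25, -0.75).

Step 2 — sample covariance matrix, S[i,j] = (1/(n-1)) · Σ_k (x_{k,i} - mean_i) · (x_{k,j} - mean_j), divisor n-1 = 3:
  S[U,U] = ((-3.75)·(-3.75) + (3.25)·(3.25) + (3.25)·(3.25) + (-2.75)·(-2.75)) / 3 = 42.75/3 = 14.25
  S[U,V] = ((-3.75)·(0.75) + (3.25)·(4.75) + (3.25)·(-2.25) + (-2.75)·(-3.25)) / 3 = 14.25/3 = 4.75
  S[V,V] = ((0.75)·(0.75) + (4.75)·(4.75) + (-2.25)·(-2.25) + (-3.25)·(-3.25)) / 3 = 38.75/3 = 12.9167
  S = [[14.25, 4.75],
 [4.75, 12.9167]].

Step 3 — invert S. det(S) = 14.25·12.9167 - (4.75)² = 161.5.
  S^{-1} = (1/det) · [[d, -b], [-b, a]] = [[0.08, -0.0294],
 [-0.0294, 0.0882]].

Step 4 — quadratic form (x̄ - mu_0)^T · S^{-1} · (x̄ - mu_0):
  S^{-1} · (x̄ - mu_0) = (-0.0779, -0.0294),
  (x̄ - mu_0)^T · [...] = (-1.25)·(-0.0779) + (-0.75)·(-0.0294) = 0.1195.

Step 5 — scale by n: T² = 4 · 0.1195 = 0.4778.

T² ≈ 0.4778


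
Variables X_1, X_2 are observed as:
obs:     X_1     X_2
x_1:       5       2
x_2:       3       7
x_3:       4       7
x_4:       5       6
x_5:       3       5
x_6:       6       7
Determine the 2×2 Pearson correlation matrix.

Step 1 — column means:
  mean(X_1) = (5 + 3 + 4 + 5 + 3 + 6) / 6 = 26/6 = 4.3333
  mean(X_2) = (2 + 7 + 7 + 6 + 5 + 7) / 6 = 34/6 = 5.6667

Step 2 — sample variances and covariances s[i,j] = (1/(n-1)) · Σ_k (x_{k,i} - mean_i) · (x_{k,j} - mean_j), with n-1 = 5:
  s[X_1,X_1] = ((0.6667)·(0.6667) + (-1.3333)·(-1.3333) + (-0.3333)·(-0.3333) + (0.6667)·(0.6667) + (-1.3333)·(-1.3333) + (1.6667)·(1.6667)) / 5 = 7.3333/5 = 1.4667
  s[X_1,X_2] = ((0.6667)·(-3.6667) + (-1.3333)·(1.3333) + (-0.3333)·(1.3333) + (0.6667)·(0.3333) + (-1.3333)·(-0.6667) + (1.6667)·(1.3333)) / 5 = -1.3333/5 = -0.2667
  s[X_2,X_2] = ((-3.6667)·(-3.6667) + (1.3333)·(1.3333) + (1.3333)·(1.3333) + (0.3333)·(0.3333) + (-0.6667)·(-0.6667) + (1.3333)·(1.3333)) / 5 = 19.3333/5 = 3.8667
  Sample standard deviations s_i = √(s[i,i]):
  s(X_1) = √(1.4667) = 1.2111
  s(X_2) = √(3.8667) = 1.9664

Step 3 — r_{ij} = s_{ij} / (s_i · s_j):
  r[X_1,X_1] = 1 (diagonal).
  r[X_1,X_2] = -0.2667 / (1.2111 · 1.9664) = -0.2667 / 2.3814 = -0.112
  r[X_2,X_2] = 1 (diagonal).

R is symmetric with unit diagonal. Assembling:

R = [[1, -0.112],
 [-0.112, 1]]


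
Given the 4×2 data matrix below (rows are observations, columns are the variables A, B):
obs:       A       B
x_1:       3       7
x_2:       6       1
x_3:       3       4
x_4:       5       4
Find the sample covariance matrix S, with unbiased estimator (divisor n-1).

Step 1 — column means:
  mean(A) = (3 + 6 + 3 + 5) / 4 = 17/4 = 4.25
  mean(B) = (7 + 1 + 4 + 4) / 4 = 16/4 = 4

Step 2 — sample covariance S[i,j] = (1/(n-1)) · Σ_k (x_{k,i} - mean_i) · (x_{k,j} - mean_j), with n-1 = 3.
  S[A,A] = ((-1.25)·(-1.25) + (1.75)·(1.75) + (-1.25)·(-1.25) + (0.75)·(0.75)) / 3 = 6.75/3 = 2.25
  S[A,B] = ((-1.25)·(3) + (1.75)·(-3) + (-1.25)·(0) + (0.75)·(0)) / 3 = -9/3 = -3
  S[B,B] = ((3)·(3) + (-3)·(-3) + (0)·(0) + (0)·(0)) / 3 = 18/3 = 6

S is symmetric (S[j,i] = S[i,j]). Assembling:

S = [[2.25, -3],
 [-3, 6]]


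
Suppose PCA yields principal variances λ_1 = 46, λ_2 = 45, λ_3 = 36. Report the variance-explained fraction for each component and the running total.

Step 1 — total variance = trace(Sigma) = Σ λ_i = 46 + 45 + 36 = 127.

Step 2 — fraction explained by component i = λ_i / Σ λ:
  PC1: 46/127 = 0.3622
  PC2: 45/127 = 0.3543
  PC3: 36/127 = 0.2835

Step 3 — cumulative fraction after k components = (λ_1 + ... + λ_k) / Σ λ:
  k = 1: 46/127 = 0.3622
  k = 2: (46 + 45)/127 = 91/127 = 0.7165
  k = 3: (46 + 45 + 36)/127 = 127/127 = 1

Summary (fraction, with percent):

explained: PC1 0.3622 (36.22%), PC2 0.3543 (35.43%), PC3 0.2835 (28.35%);  cumulative: 0.3622, 0.7165, 1


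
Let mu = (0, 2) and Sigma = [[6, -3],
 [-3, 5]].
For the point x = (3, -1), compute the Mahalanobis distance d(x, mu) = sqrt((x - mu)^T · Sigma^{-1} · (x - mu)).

Step 1 — centre the observation: (x - mu) = (3, -3).

Step 2 — invert Sigma. det(Sigma) = 6·5 - (-3)² = 21.
  Sigma^{-1} = (1/det) · [[d, -b], [-b, a]] = [[0.2381, 0.1429],
 [0.1429, 0.2857]].

Step 3 — form the quadratic (x - mu)^T · Sigma^{-1} · (x - mu):
  Sigma^{-1} · (x - mu) = (0.2857, -0.4286).
  (x - mu)^T · [Sigma^{-1} · (x - mu)] = (3)·(0.2857) + (-3)·(-0.4286) = 2.1429.

Step 4 — take square root: d = √(2.1429) ≈ 1.4639.

d(x, mu) = √(2.1429) ≈ 1.4639


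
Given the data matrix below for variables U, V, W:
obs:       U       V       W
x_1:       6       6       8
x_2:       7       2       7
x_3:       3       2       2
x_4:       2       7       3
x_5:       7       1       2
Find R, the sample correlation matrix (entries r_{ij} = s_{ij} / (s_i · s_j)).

Step 1 — column means:
  mean(U) = (6 + 7 + 3 + 2 + 7) / 5 = 25/5 = 5
  mean(V) = (6 + 2 + 2 + 7 + 1) / 5 = 18/5 = 3.6
  mean(W) = (8 + 7 + 2 + 3 + 2) / 5 = 22/5 = 4.4

Step 2 — sample variances and covariances s[i,j] = (1/(n-1)) · Σ_k (x_{k,i} - mean_i) · (x_{k,j} - mean_j), with n-1 = 4:
  s[U,U] = ((1)·(1) + (2)·(2) + (-2)·(-2) + (-3)·(-3) + (2)·(2)) / 4 = 22/4 = 5.5
  s[U,V] = ((1)·(2.4) + (2)·(-1.6) + (-2)·(-1.6) + (-3)·(3.4) + (2)·(-2.6)) / 4 = -13/4 = -3.25
  s[U,W] = ((1)·(3.6) + (2)·(2.6) + (-2)·(-2.4) + (-3)·(-1.4) + (2)·(-2.4)) / 4 = 13/4 = 3.25
  s[V,V] = ((2.4)·(2.4) + (-1.6)·(-1.6) + (-1.6)·(-1.6) + (3.4)·(3.4) + (-2.6)·(-2.6)) / 4 = 29.2/4 = 7.3
  s[V,W] = ((2.4)·(3.6) + (-1.6)·(2.6) + (-1.6)·(-2.4) + (3.4)·(-1.4) + (-2.6)·(-2.4)) / 4 = 9.8/4 = 2.45
  s[W,W] = ((3.6)·(3.6) + (2.6)·(2.6) + (-2.4)·(-2.4) + (-1.4)·(-1.4) + (-2.4)·(-2.4)) / 4 = 33.2/4 = 8.3
  Sample standard deviations s_i = √(s[i,i]):
  s(U) = √(5.5) = 2.3452
  s(V) = √(7.3) = 2.7019
  s(W) = √(8.3) = 2.881

Step 3 — r_{ij} = s_{ij} / (s_i · s_j):
  r[U,U] = 1 (diagonal).
  r[U,V] = -3.25 / (2.3452 · 2.7019) = -3.25 / 6.3364 = -0.5129
  r[U,W] = 3.25 / (2.3452 · 2.881) = 3.25 / 6.7565 = 0.481
  r[V,V] = 1 (diagonal).
  r[V,W] = 2.45 / (2.7019 · 2.881) = 2.45 / 7.784 = 0.3147
  r[W,W] = 1 (diagonal).

R is symmetric with unit diagonal. Assembling:

R = [[1, -0.5129, 0.481],
 [-0.5129, 1, 0.3147],
 [0.481, 0.3147, 1]]


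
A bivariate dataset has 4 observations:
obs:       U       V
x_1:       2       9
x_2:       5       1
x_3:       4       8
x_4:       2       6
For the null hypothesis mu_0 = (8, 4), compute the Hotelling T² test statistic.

Step 1 — sample mean vector:
  mean(U) = (2 + 5 + 4 + 2) / 4 = 13/4 = 3.25
  mean(V) = (9 + 1 + 8 + 6) / 4 = 24/4 = 6
  x̄ = (3.25, 6),  deviation x̄ - mu_0 = (3.25, 6) - (8, 4) = (-4.75, 2).

Step 2 — sample covariance matrix, S[i,j] = (1/(n-1)) · Σ_k (x_{k,i} - mean_i) · (x_{k,j} - mean_j), divisor n-1 = 3:
  S[U,U] = ((-1.25)·(-1.25) + (1.75)·(1.75) + (0.75)·(0.75) + (-1.25)·(-1.25)) / 3 = 6.75/3 = 2.25
  S[U,V] = ((-1.25)·(3) + (1.75)·(-5) + (0.75)·(2) + (-1.25)·(0)) / 3 = -11/3 = -3.6667
  S[V,V] = ((3)·(3) + (-5)·(-5) + (2)·(2) + (0)·(0)) / 3 = 38/3 = 12.6667
  S = [[2.25, -3.6667],
 [-3.6667, 12.6667]].

Step 3 — invert S. det(S) = 2.25·12.6667 - (-3.6667)² = 15.0556.
  S^{-1} = (1/det) · [[d, -b], [-b, a]] = [[0.8413, 0.2435],
 [0.2435, 0.1494]].

Step 4 — quadratic form (x̄ - mu_0)^T · S^{-1} · (x̄ - mu_0):
  S^{-1} · (x̄ - mu_0) = (-3.5092, -0.8579),
  (x̄ - mu_0)^T · [...] = (-4.75)·(-3.5092) + (2)·(-0.8579) = 14.953.

Step 5 — scale by n: T² = 4 · 14.953 = 59.8118.

T² ≈ 59.8118


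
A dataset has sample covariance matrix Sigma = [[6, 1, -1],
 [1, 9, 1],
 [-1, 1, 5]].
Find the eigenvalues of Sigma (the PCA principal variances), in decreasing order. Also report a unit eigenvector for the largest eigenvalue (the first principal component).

Step 1 — characteristic polynomial p(λ) = det(λI - Sigma) = λ³ - tr·λ² + c_1·λ - det, where tr = trace, c_1 = sum of the principal 2×2 minors, det = det(Sigma):
  tr = 6 + 9 + 5 = 20,
  c_1 = (6·9 - (1)²) + (6·5 - (-1)²) + (9·5 - (1)²) = 53 + 29 + 44 = 126,
  det = 6·(9·5 - (1)²) - (1)·((1)·5 - (1)·(-1)) + (-1)·((1)·(1) - 9·(-1)) = 6·(44) - (1)·(6) + (-1)·(10) = 248.
  So p(λ) = λ³ - 20λ² + 126λ - 248.
Step 2 — look for an integer root (rational root theorem: any rational root is an integer divisor of 248). Testing λ = 4:
  p(4) = 64 - 320 + 504 - 248 = 0  ✓
  Dividing out (λ - 4): p(λ) = (λ - 4)(λ² - 16λ + 62).
Step 3 — remaining eigenvalues from the quadratic λ² - 16λ + 62 = 0:
  Δ = 16² - 4·62 = 256 - 248 = 8,  λ = (16 ± √8)/2 = (16 ± 2.8284)/2 ≈ 9.4142 or 6.5858.
  Sorted: λ_1 = 9.4142,  λ_2 = 6.5858,  λ_3 = 4  (check: sum = 20 = tr ✓).

Step 4 — unit eigenvector for λ_1 ≈ 9.4142: v spans the null space of (Sigma - λ_1 I), whose rows are
  r_1 = (-3.4142, 1, -1),  r_2 = (1, -0.4142, 1),  r_3 = (-1, 1, -4.4142).
  v is orthogonal to every row, so take v ∝ r_1 × r_2 = ((1)·(1) - (-1)·(-0.4142), (-1)·(1) - (-3.4142)·(1), (-3.4142)·(-0.4142) - (1)·(1)) ≈ (0.5858, 2.4142, 0.4142).
  Let u = (0.5858, 2.4142, 0.4142).
  ||u|| = √((0.5858)² + (2.4142)² + (0.4142)²) = √(6.3431) ≈ 2.5186,  v_1 = u/||u|| ≈ (0.2326, 0.9586, 0.1645) (||v_1|| = 1).

λ_1 = 9.4142,  λ_2 = 6.5858,  λ_3 = 4;  v_1 ≈ (0.2326, 0.9586, 0.1645)


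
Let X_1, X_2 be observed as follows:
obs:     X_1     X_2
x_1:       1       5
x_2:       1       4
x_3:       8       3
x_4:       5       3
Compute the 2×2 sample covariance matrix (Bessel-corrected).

Step 1 — column means:
  mean(X_1) = (1 + 1 + 8 + 5) / 4 = 15/4 = 3.75
  mean(X_2) = (5 + 4 + 3 + 3) / 4 = 15/4 = 3.75

Step 2 — sample covariance S[i,j] = (1/(n-1)) · Σ_k (x_{k,i} - mean_i) · (x_{k,j} - mean_j), with n-1 = 3.
  S[X_1,X_1] = ((-2.75)·(-2.75) + (-2.75)·(-2.75) + (4.25)·(4.25) + (1.25)·(1.25)) / 3 = 34.75/3 = 11.5833
  S[X_1,X_2] = ((-2.75)·(1.25) + (-2.75)·(0.25) + (4.25)·(-0.75) + (1.25)·(-0.75)) / 3 = -8.25/3 = -2.75
  S[X_2,X_2] = ((1.25)·(1.25) + (0.25)·(0.25) + (-0.75)·(-0.75) + (-0.75)·(-0.75)) / 3 = 2.75/3 = 0.9167

S is symmetric (S[j,i] = S[i,j]). Assembling:

S = [[11.5833, -2.75],
 [-2.75, 0.9167]]


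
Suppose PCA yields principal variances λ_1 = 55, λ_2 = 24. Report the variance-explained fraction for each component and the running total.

Step 1 — total variance = trace(Sigma) = Σ λ_i = 55 + 24 = 79.

Step 2 — fraction explained by component i = λ_i / Σ λ:
  PC1: 55/79 = 0.6962
  PC2: 24/79 = 0.3038

Step 3 — cumulative fraction after k components = (λ_1 + ... + λ_k) / Σ λ:
  k = 1: 55/79 = 0.6962
  k = 2: (55 + 24)/79 = 79/79 = 1

Summary (fraction, with percent):

explained: PC1 0.6962 (69.62%), PC2 0.3038 (30.38%);  cumulative: 0.6962, 1


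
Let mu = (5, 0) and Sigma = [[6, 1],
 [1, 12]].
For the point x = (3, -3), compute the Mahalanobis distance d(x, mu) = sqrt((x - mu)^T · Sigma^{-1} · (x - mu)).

Step 1 — centre the observation: (x - mu) = (-2, -3).

Step 2 — invert Sigma. det(Sigma) = 6·12 - (1)² = 71.
  Sigma^{-1} = (1/det) · [[d, -b], [-b, a]] = [[0.169, -0.0141],
 [-0.0141, 0.0845]].

Step 3 — form the quadratic (x - mu)^T · Sigma^{-1} · (x - mu):
  Sigma^{-1} · (x - mu) = (-0.2958, -0.2254).
  (x - mu)^T · [Sigma^{-1} · (x - mu)] = (-2)·(-0.2958) + (-3)·(-0.2254) = 1.2676.

Step 4 — take square root: d = √(1.2676) ≈ 1.1259.

d(x, mu) = √(1.2676) ≈ 1.1259


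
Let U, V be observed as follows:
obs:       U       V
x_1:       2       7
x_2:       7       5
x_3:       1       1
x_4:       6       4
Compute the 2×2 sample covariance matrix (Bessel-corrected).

Step 1 — column means:
  mean(U) = (2 + 7 + 1 + 6) / 4 = 16/4 = 4
  mean(V) = (7 + 5 + 1 + 4) / 4 = 17/4 = 4.25

Step 2 — sample covariance S[i,j] = (1/(n-1)) · Σ_k (x_{k,i} - mean_i) · (x_{k,j} - mean_j), with n-1 = 3.
  S[U,U] = ((-2)·(-2) + (3)·(3) + (-3)·(-3) + (2)·(2)) / 3 = 26/3 = 8.6667
  S[U,V] = ((-2)·(2.75) + (3)·(0.75) + (-3)·(-3.25) + (2)·(-0.25)) / 3 = 6/3 = 2
  S[V,V] = ((2.75)·(2.75) + (0.75)·(0.75) + (-3.25)·(-3.25) + (-0.25)·(-0.25)) / 3 = 18.75/3 = 6.25

S is symmetric (S[j,i] = S[i,j]). Assembling:

S = [[8.6667, 2],
 [2, 6.25]]


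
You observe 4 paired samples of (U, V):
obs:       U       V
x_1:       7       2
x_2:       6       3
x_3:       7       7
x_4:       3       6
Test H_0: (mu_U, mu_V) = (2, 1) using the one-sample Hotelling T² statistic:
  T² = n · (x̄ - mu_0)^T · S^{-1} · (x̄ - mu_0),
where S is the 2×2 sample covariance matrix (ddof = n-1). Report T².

Step 1 — sample mean vector:
  mean(U) = (7 + 6 + 7 + 3) / 4 = 23/4 = 5.75
  mean(V) = (2 + 3 + 7 + 6) / 4 = 18/4 = 4.5
  x̄ = (5.75, 4.5),  deviation x̄ - mu_0 = (5.75, 4.5) - (2, 1) = (3.75, 3.5).

Step 2 — sample covariance matrix, S[i,j] = (1/(n-1)) · Σ_k (x_{k,i} - mean_i) · (x_{k,j} - mean_j), divisor n-1 = 3:
  S[U,U] = ((1.25)·(1.25) + (0.25)·(0.25) + (1.25)·(1.25) + (-2.75)·(-2.75)) / 3 = 10.75/3 = 3.5833
  S[U,V] = ((1.25)·(-2.5) + (0.25)·(-1.5) + (1.25)·(2.5) + (-2.75)·(1.5)) / 3 = -4.5/3 = -1.5
  S[V,V] = ((-2.5)·(-2.5) + (-1.5)·(-1.5) + (2.5)·(2.5) + (1.5)·(1.5)) / 3 = 17/3 = 5.6667
  S = [[3.5833, -1.5],
 [-1.5, 5.6667]].

Step 3 — invert S. det(S) = 3.5833·5.6667 - (-1.5)² = 18.0556.
  S^{-1} = (1/det) · [[d, -b], [-b, a]] = [[0.3138, 0.0831],
 [0.0831, 0.1985]].

Step 4 — quadratic form (x̄ - mu_0)^T · S^{-1} · (x̄ - mu_0):
  S^{-1} · (x̄ - mu_0) = (1.4677, 1.0062),
  (x̄ - mu_0)^T · [...] = (3.75)·(1.4677) + (3.5)·(1.0062) = 9.0254.

Step 5 — scale by n: T² = 4 · 9.0254 = 36.1015.

T² ≈ 36.1015


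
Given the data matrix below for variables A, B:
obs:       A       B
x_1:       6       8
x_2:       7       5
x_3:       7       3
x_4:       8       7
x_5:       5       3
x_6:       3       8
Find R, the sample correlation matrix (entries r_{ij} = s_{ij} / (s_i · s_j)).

Step 1 — column means:
  mean(A) = (6 + 7 + 7 + 8 + 5 + 3) / 6 = 36/6 = 6
  mean(B) = (8 + 5 + 3 + 7 + 3 + 8) / 6 = 34/6 = 5.6667

Step 2 — sample variances and covariances s[i,j] = (1/(n-1)) · Σ_k (x_{k,i} - mean_i) · (x_{k,j} - mean_j), with n-1 = 5:
  s[A,A] = ((0)·(0) + (1)·(1) + (1)·(1) + (2)·(2) + (-1)·(-1) + (-3)·(-3)) / 5 = 16/5 = 3.2
  s[A,B] = ((0)·(2.3333) + (1)·(-0.6667) + (1)·(-2.6667) + (2)·(1.3333) + (-1)·(-2.6667) + (-3)·(2.3333)) / 5 = -5/5 = -1
  s[B,B] = ((2.3333)·(2.3333) + (-0.6667)·(-0.6667) + (-2.6667)·(-2.6667) + (1.3333)·(1.3333) + (-2.6667)·(-2.6667) + (2.3333)·(2.3333)) / 5 = 27.3333/5 = 5.4667
  Sample standard deviations s_i = √(s[i,i]):
  s(A) = √(3.2) = 1.7889
  s(B) = √(5.4667) = 2.3381

Step 3 — r_{ij} = s_{ij} / (s_i · s_j):
  r[A,A] = 1 (diagonal).
  r[A,B] = -1 / (1.7889 · 2.3381) = -1 / 4.1825 = -0.2391
  r[B,B] = 1 (diagonal).

R is symmetric with unit diagonal. Assembling:

R = [[1, -0.2391],
 [-0.2391, 1]]


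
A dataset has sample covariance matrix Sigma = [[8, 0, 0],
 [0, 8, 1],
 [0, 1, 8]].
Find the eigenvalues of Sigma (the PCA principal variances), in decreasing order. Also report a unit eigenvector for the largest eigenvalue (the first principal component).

Step 1 — characteristic polynomial p(λ) = det(λI - Sigma) = λ³ - tr·λ² + c_1·λ - det, where tr = trace, c_1 = sum of the principal 2×2 minors, det = det(Sigma):
  tr = 8 + 8 + 8 = 24,
  c_1 = (8·8 - (0)²) + (8·8 - (0)²) + (8·8 - (1)²) = 64 + 64 + 63 = 191,
  det = 8·(8·8 - (1)²) - (0)·((0)·8 - (1)·(0)) + (0)·((0)·(1) - 8·(0)) = 8·(63) - (0)·(0) + (0)·(0) = 504.
  So p(λ) = λ³ - 24λ² + 191λ - 504.
Step 2 — look for an integer root (rational root theorem: any rational root is an integer divisor of 504). Testing λ = 7:
  p(7) = 343 - 1176 + 1337 - 504 = 0  ✓
  Dividing out (λ - 7): p(λ) = (λ - 7)(λ² - 17λ + 72).
Step 3 — remaining eigenvalues from the quadratic λ² - 17λ + 72 = 0:
  Δ = 17² - 4·72 = 289 - 288 = 1,  λ = (17 ± √1)/2 = (17 ± 1)/2 = 9 or 8.
  Sorted: λ_1 = 9,  λ_2 = 8,  λ_3 = 7  (check: sum = 24 = tr ✓).

Step 4 — unit eigenvector for λ_1 = 9: v spans the null space of (Sigma - λ_1 I), whose rows are
  r_1 = (-1, 0, 0),  r_2 = (0, -1, 1),  r_3 = (0, 1, -1).
  v is orthogonal to every row, so take v ∝ r_1 × r_2 = ((0)·(1) - (0)·(-1), (0)·(0) - (-1)·(1), (-1)·(-1) - (0)·(0)) = (0, 1, 1).
  Let u = (0, 1, 1).
  ||u|| = √((0)² + (1)² + (1)²) = √(2) ≈ 1.4142,  v_1 = u/||u|| ≈ (0, 0.7071, 0.7071) (||v_1|| = 1).

λ_1 = 9,  λ_2 = 8,  λ_3 = 7;  v_1 ≈ (0, 0.7071, 0.7071)


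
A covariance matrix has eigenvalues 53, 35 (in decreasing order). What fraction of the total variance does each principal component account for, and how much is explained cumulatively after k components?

Step 1 — total variance = trace(Sigma) = Σ λ_i = 53 + 35 = 88.

Step 2 — fraction explained by component i = λ_i / Σ λ:
  PC1: 53/88 = 0.6023
  PC2: 35/88 = 0.3977

Step 3 — cumulative fraction after k components = (λ_1 + ... + λ_k) / Σ λ:
  k = 1: 53/88 = 0.6023
  k = 2: (53 + 35)/88 = 88/88 = 1

Summary (fraction, with percent):

explained: PC1 0.6023 (60.23%), PC2 0.3977 (39.77%);  cumulative: 0.6023, 1


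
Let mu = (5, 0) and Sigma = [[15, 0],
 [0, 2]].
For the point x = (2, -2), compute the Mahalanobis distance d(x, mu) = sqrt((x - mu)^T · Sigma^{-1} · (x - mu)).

Step 1 — centre the observation: (x - mu) = (-3, -2).

Step 2 — invert Sigma. det(Sigma) = 15·2 - (0)² = 30.
  Sigma^{-1} = (1/det) · [[d, -b], [-b, a]] = [[0.0667, 0],
 [0, 0.5]].

Step 3 — form the quadratic (x - mu)^T · Sigma^{-1} · (x - mu):
  Sigma^{-1} · (x - mu) = (-0.2, -1).
  (x - mu)^T · [Sigma^{-1} · (x - mu)] = (-3)·(-0.2) + (-2)·(-1) = 2.6.

Step 4 — take square root: d = √(2.6) ≈ 1.6125.

d(x, mu) = √(2.6) ≈ 1.6125


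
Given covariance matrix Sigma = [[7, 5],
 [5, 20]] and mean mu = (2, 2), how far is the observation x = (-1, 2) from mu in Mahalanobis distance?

Step 1 — centre the observation: (x - mu) = (-3, 0).

Step 2 — invert Sigma. det(Sigma) = 7·20 - (5)² = 115.
  Sigma^{-1} = (1/det) · [[d, -b], [-b, a]] = [[0.1739, -0.0435],
 [-0.0435, 0.0609]].

Step 3 — form the quadratic (x - mu)^T · Sigma^{-1} · (x - mu):
  Sigma^{-1} · (x - mu) = (-0.5217, 0.1304).
  (x - mu)^T · [Sigma^{-1} · (x - mu)] = (-3)·(-0.5217) + (0)·(0.1304) = 1.5652.

Step 4 — take square root: d = √(1.5652) ≈ 1.2511.

d(x, mu) = √(1.5652) ≈ 1.2511


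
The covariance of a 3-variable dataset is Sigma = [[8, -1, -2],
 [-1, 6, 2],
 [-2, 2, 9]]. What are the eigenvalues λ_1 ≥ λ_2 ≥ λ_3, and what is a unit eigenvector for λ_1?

Step 1 — characteristic polynomial p(λ) = det(λI - Sigma) = λ³ - tr·λ² + c_1·λ - det, where tr = trace, c_1 = sum of the principal 2×2 minors, det = det(Sigma):
  tr = 8 + 6 + 9 = 23,
  c_1 = (8·6 - (-1)²) + (8·9 - (-2)²) + (6·9 - (2)²) = 47 + 68 + 50 = 165,
  det = 8·(6·9 - (2)²) - (-1)·((-1)·9 - (2)·(-2)) + (-2)·((-1)·(2) - 6·(-2)) = 8·(50) - (-1)·(-5) + (-2)·(10) = 375.
  So p(λ) = λ³ - 23λ² + 165λ - 375.
Step 2 — look for an integer root (rational root theorem: any rational root is an integer divisor of 375). Testing λ = 5:
  p(5) = 125 - 575 + 825 - 375 = 0  ✓
  Dividing out (λ - 5): p(λ) = (λ - 5)(λ² - 18λ + 75).
Step 3 — remaining eigenvalues from the quadratic λ² - 18λ + 75 = 0:
  Δ = 18² - 4·75 = 324 - 300 = 24,  λ = (18 ± √24)/2 = (18 ± 4.899)/2 ≈ 11.4495 or 6.5505.
  Sorted: λ_1 = 11.4495,  λ_2 = 6.5505,  λ_3 = 5  (check: sum = 23 = tr ✓).

Step 4 — unit eigenvector for λ_1 ≈ 11.4495: v spans the null space of (Sigma - λ_1 I), whose rows are
  r_1 = (-3.4495, -1, -2),  r_2 = (-1, -5.4495, 2),  r_3 = (-2, 2, -2.4495).
  v is orthogonal to every row, so take v ∝ r_1 × r_2 = ((-1)·(2) - (-2)·(-5.4495), (-2)·(-1) - (-3.4495)·(2), (-3.4495)·(-5.4495) - (-1)·(-1)) ≈ (-12.899, 8.899, 17.798).
  Rescale (multiply by -1 so the first nonzero entry is positive): u = (12.899, -8.899, -17.798).
  ||u|| = √((12.899)² + (-8.899)² + (-17.798)²) = √(562.3429) ≈ 23.7138,  v_1 = u/||u|| ≈ (0.5439, -0.3753, -0.7505) (||v_1|| = 1).

λ_1 = 11.4495,  λ_2 = 6.5505,  λ_3 = 5;  v_1 ≈ (0.5439, -0.3753, -0.7505)


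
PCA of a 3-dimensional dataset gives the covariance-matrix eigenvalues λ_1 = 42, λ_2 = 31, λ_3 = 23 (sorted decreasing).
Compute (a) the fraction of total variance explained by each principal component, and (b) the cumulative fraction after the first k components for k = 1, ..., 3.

Step 1 — total variance = trace(Sigma) = Σ λ_i = 42 + 31 + 23 = 96.

Step 2 — fraction explained by component i = λ_i / Σ λ:
  PC1: 42/96 = 0.4375
  PC2: 31/96 = 0.3229
  PC3: 23/96 = 0.2396

Step 3 — cumulative fraction after k components = (λ_1 + ... + λ_k) / Σ λ:
  k = 1: 42/96 = 0.4375
  k = 2: (42 + 31)/96 = 73/96 = 0.7604
  k = 3: (42 + 31 + 23)/96 = 96/96 = 1

Summary (fraction, with percent):

explained: PC1 0.4375 (43.75%), PC2 0.3229 (32.29%), PC3 0.2396 (23.96%);  cumulative: 0.4375, 0.7604, 1


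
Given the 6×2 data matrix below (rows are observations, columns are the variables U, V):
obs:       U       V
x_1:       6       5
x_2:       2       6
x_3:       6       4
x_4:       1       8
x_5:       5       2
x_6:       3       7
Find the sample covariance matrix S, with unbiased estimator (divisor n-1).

Step 1 — column means:
  mean(U) = (6 + 2 + 6 + 1 + 5 + 3) / 6 = 23/6 = 3.8333
  mean(V) = (5 + 6 + 4 + 8 + 2 + 7) / 6 = 32/6 = 5.3333

Step 2 — sample covariance S[i,j] = (1/(n-1)) · Σ_k (x_{k,i} - mean_i) · (x_{k,j} - mean_j), with n-1 = 5.
  S[U,U] = ((2.1667)·(2.1667) + (-1.8333)·(-1.8333) + (2.1667)·(2.1667) + (-2.8333)·(-2.8333) + (1.1667)·(1.1667) + (-0.8333)·(-0.8333)) / 5 = 22.8333/5 = 4.5667
  S[U,V] = ((2.1667)·(-0.3333) + (-1.8333)·(0.6667) + (2.1667)·(-1.3333) + (-2.8333)·(2.6667) + (1.1667)·(-3.3333) + (-0.8333)·(1.6667)) / 5 = -17.6667/5 = -3.5333
  S[V,V] = ((-0.3333)·(-0.3333) + (0.6667)·(0.6667) + (-1.3333)·(-1.3333) + (2.6667)·(2.6667) + (-3.3333)·(-3.3333) + (1.6667)·(1.6667)) / 5 = 23.3333/5 = 4.6667

S is symmetric (S[j,i] = S[i,j]). Assembling:

S = [[4.5667, -3.5333],
 [-3.5333, 4.6667]]


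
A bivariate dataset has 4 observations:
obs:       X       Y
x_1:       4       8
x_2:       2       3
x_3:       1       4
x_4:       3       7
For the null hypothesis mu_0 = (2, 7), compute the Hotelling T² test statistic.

Step 1 — sample mean vector:
  mean(X) = (4 + 2 + 1 + 3) / 4 = 10/4 = 2.5
  mean(Y) = (8 + 3 + 4 + 7) / 4 = 22/4 = 5.5
  x̄ = (2.5, 5.5),  deviation x̄ - mu_0 = (2.5, 5.5) - (2, 7) = (0.5, -1.5).

Step 2 — sample covariance matrix, S[i,j] = (1/(n-1)) · Σ_k (x_{k,i} - mean_i) · (x_{k,j} - mean_j), divisor n-1 = 3:
  S[X,X] = ((1.5)·(1.5) + (-0.5)·(-0.5) + (-1.5)·(-1.5) + (0.5)·(0.5)) / 3 = 5/3 = 1.6667
  S[X,Y] = ((1.5)·(2.5) + (-0.5)·(-2.5) + (-1.5)·(-1.5) + (0.5)·(1.5)) / 3 = 8/3 = 2.6667
  S[Y,Y] = ((2.5)·(2.5) + (-2.5)·(-2.5) + (-1.5)·(-1.5) + (1.5)·(1.5)) / 3 = 17/3 = 5.6667
  S = [[1.6667, 2.6667],
 [2.6667, 5.6667]].

Step 3 — invert S. det(S) = 1.6667·5.6667 - (2.6667)² = 2.3333.
  S^{-1} = (1/det) · [[d, -b], [-b, a]] = [[2.4286, -1.1429],
 [-1.1429, 0.7143]].

Step 4 — quadratic form (x̄ - mu_0)^T · S^{-1} · (x̄ - mu_0):
  S^{-1} · (x̄ - mu_0) = (2.9286, -1.6429),
  (x̄ - mu_0)^T · [...] = (0.5)·(2.9286) + (-1.5)·(-1.6429) = 3.9286.

Step 5 — scale by n: T² = 4 · 3.9286 = 15.7143.

T² ≈ 15.7143


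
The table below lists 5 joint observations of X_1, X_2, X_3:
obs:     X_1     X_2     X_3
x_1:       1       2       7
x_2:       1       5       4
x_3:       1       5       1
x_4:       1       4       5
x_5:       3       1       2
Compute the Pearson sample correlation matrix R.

Step 1 — column means:
  mean(X_1) = (1 + 1 + 1 + 1 + 3) / 5 = 7/5 = 1.4
  mean(X_2) = (2 + 5 + 5 + 4 + 1) / 5 = 17/5 = 3.4
  mean(X_3) = (7 + 4 + 1 + 5 + 2) / 5 = 19/5 = 3.8

Step 2 — sample variances and covariances s[i,j] = (1/(n-1)) · Σ_k (x_{k,i} - mean_i) · (x_{k,j} - mean_j), with n-1 = 4:
  s[X_1,X_1] = ((-0.4)·(-0.4) + (-0.4)·(-0.4) + (-0.4)·(-0.4) + (-0.4)·(-0.4) + (1.6)·(1.6)) / 4 = 3.2/4 = 0.8
  s[X_1,X_2] = ((-0.4)·(-1.4) + (-0.4)·(1.6) + (-0.4)·(1.6) + (-0.4)·(0.6) + (1.6)·(-2.4)) / 4 = -4.8/4 = -1.2
  s[X_1,X_3] = ((-0.4)·(3.2) + (-0.4)·(0.2) + (-0.4)·(-2.8) + (-0.4)·(1.2) + (1.6)·(-1.8)) / 4 = -3.6/4 = -0.9
  s[X_2,X_2] = ((-1.4)·(-1.4) + (1.6)·(1.6) + (1.6)·(1.6) + (0.6)·(0.6) + (-2.4)·(-2.4)) / 4 = 13.2/4 = 3.3
  s[X_2,X_3] = ((-1.4)·(3.2) + (1.6)·(0.2) + (1.6)·(-2.8) + (0.6)·(1.2) + (-2.4)·(-1.8)) / 4 = -3.6/4 = -0.9
  s[X_3,X_3] = ((3.2)·(3.2) + (0.2)·(0.2) + (-2.8)·(-2.8) + (1.2)·(1.2) + (-1.8)·(-1.8)) / 4 = 22.8/4 = 5.7
  Sample standard deviations s_i = √(s[i,i]):
  s(X_1) = √(0.8) = 0.8944
  s(X_2) = √(3.3) = 1.8166
  s(X_3) = √(5.7) = 2.3875

Step 3 — r_{ij} = s_{ij} / (s_i · s_j):
  r[X_1,X_1] = 1 (diagonal).
  r[X_1,X_2] = -1.2 / (0.8944 · 1.8166) = -1.2 / 1.6248 = -0.7385
  r[X_1,X_3] = -0.9 / (0.8944 · 2.3875) = -0.9 / 2.1354 = -0.4215
  r[X_2,X_2] = 1 (diagonal).
  r[X_2,X_3] = -0.9 / (1.8166 · 2.3875) = -0.9 / 4.337 = -0.2075
  r[X_3,X_3] = 1 (diagonal).

R is symmetric with unit diagonal. Assembling:

R = [[1, -0.7385, -0.4215],
 [-0.7385, 1, -0.2075],
 [-0.4215, -0.2075, 1]]


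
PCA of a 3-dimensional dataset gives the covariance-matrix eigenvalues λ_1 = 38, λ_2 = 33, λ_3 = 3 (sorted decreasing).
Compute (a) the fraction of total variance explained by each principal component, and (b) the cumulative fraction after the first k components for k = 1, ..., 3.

Step 1 — total variance = trace(Sigma) = Σ λ_i = 38 + 33 + 3 = 74.

Step 2 — fraction explained by component i = λ_i / Σ λ:
  PC1: 38/74 = 0.5135
  PC2: 33/74 = 0.4459
  PC3: 3/74 = 0.0405

Step 3 — cumulative fraction after k components = (λ_1 + ... + λ_k) / Σ λ:
  k = 1: 38/74 = 0.5135
  k = 2: (38 + 33)/74 = 71/74 = 0.9595
  k = 3: (38 + 33 + 3)/74 = 74/74 = 1

Summary (fraction, with percent):

explained: PC1 0.5135 (51.35%), PC2 0.4459 (44.59%), PC3 0.0405 (4.05%);  cumulative: 0.5135, 0.9595, 1


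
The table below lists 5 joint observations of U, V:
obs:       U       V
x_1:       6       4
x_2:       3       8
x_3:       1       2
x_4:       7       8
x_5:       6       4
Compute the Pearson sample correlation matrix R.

Step 1 — column means:
  mean(U) = (6 + 3 + 1 + 7 + 6) / 5 = 23/5 = 4.6
  mean(V) = (4 + 8 + 2 + 8 + 4) / 5 = 26/5 = 5.2

Step 2 — sample variances and covariances s[i,j] = (1/(n-1)) · Σ_k (x_{k,i} - mean_i) · (x_{k,j} - mean_j), with n-1 = 4:
  s[U,U] = ((1.4)·(1.4) + (-1.6)·(-1.6) + (-3.6)·(-3.6) + (2.4)·(2.4) + (1.4)·(1.4)) / 4 = 25.2/4 = 6.3
  s[U,V] = ((1.4)·(-1.2) + (-1.6)·(2.8) + (-3.6)·(-3.2) + (2.4)·(2.8) + (1.4)·(-1.2)) / 4 = 10.4/4 = 2.6
  s[V,V] = ((-1.2)·(-1.2) + (2.8)·(2.8) + (-3.2)·(-3.2) + (2.8)·(2.8) + (-1.2)·(-1.2)) / 4 = 28.8/4 = 7.2
  Sample standard deviations s_i = √(s[i,i]):
  s(U) = √(6.3) = 2.51
  s(V) = √(7.2) = 2.6833

Step 3 — r_{ij} = s_{ij} / (s_i · s_j):
  r[U,U] = 1 (diagonal).
  r[U,V] = 2.6 / (2.51 · 2.6833) = 2.6 / 6.735 = 0.386
  r[V,V] = 1 (diagonal).

R is symmetric with unit diagonal. Assembling:

R = [[1, 0.386],
 [0.386, 1]]


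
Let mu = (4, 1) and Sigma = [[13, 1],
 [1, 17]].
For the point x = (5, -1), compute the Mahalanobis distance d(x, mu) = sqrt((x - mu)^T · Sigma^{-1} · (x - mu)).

Step 1 — centre the observation: (x - mu) = (1, -2).

Step 2 — invert Sigma. det(Sigma) = 13·17 - (1)² = 220.
  Sigma^{-1} = (1/det) · [[d, -b], [-b, a]] = [[0.0773, -0.0045],
 [-0.0045, 0.0591]].

Step 3 — form the quadratic (x - mu)^T · Sigma^{-1} · (x - mu):
  Sigma^{-1} · (x - mu) = (0.0864, -0.1227).
  (x - mu)^T · [Sigma^{-1} · (x - mu)] = (1)·(0.0864) + (-2)·(-0.1227) = 0.3318.

Step 4 — take square root: d = √(0.3318) ≈ 0.576.

d(x, mu) = √(0.3318) ≈ 0.576


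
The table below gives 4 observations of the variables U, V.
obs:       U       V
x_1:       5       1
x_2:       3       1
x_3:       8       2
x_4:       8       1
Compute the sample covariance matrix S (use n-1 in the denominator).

Step 1 — column means:
  mean(U) = (5 + 3 + 8 + 8) / 4 = 24/4 = 6
  mean(V) = (1 + 1 + 2 + 1) / 4 = 5/4 = 1.25

Step 2 — sample covariance S[i,j] = (1/(n-1)) · Σ_k (x_{k,i} - mean_i) · (x_{k,j} - mean_j), with n-1 = 3.
  S[U,U] = ((-1)·(-1) + (-3)·(-3) + (2)·(2) + (2)·(2)) / 3 = 18/3 = 6
  S[U,V] = ((-1)·(-0.25) + (-3)·(-0.25) + (2)·(0.75) + (2)·(-0.25)) / 3 = 2/3 = 0.6667
  S[V,V] = ((-0.25)·(-0.25) + (-0.25)·(-0.25) + (0.75)·(0.75) + (-0.25)·(-0.25)) / 3 = 0.75/3 = 0.25

S is symmetric (S[j,i] = S[i,j]). Assembling:

S = [[6, 0.6667],
 [0.6667, 0.25]]


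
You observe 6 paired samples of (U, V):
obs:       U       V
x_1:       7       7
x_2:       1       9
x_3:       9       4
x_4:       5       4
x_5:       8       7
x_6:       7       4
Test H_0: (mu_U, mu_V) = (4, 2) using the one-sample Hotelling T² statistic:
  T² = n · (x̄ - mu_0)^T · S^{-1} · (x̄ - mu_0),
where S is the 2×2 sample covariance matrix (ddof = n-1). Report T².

Step 1 — sample mean vector:
  mean(U) = (7 + 1 + 9 + 5 + 8 + 7) / 6 = 37/6 = 6.1667
  mean(V) = (7 + 9 + 4 + 4 + 7 + 4) / 6 = 35/6 = 5.8333
  x̄ = (6.1667, 5.8333),  deviation x̄ - mu_0 = (6.1667, 5.8333) - (4, 2) = (2.1667, 3.8333).

Step 2 — sample covariance matrix, S[i,j] = (1/(n-1)) · Σ_k (x_{k,i} - mean_i) · (x_{k,j} - mean_j), divisor n-1 = 5:
  S[U,U] = ((0.8333)·(0.8333) + (-5.1667)·(-5.1667) + (2.8333)·(2.8333) + (-1.1667)·(-1.1667) + (1.8333)·(1.8333) + (0.8333)·(0.8333)) / 5 = 40.8333/5 = 8.1667
  S[U,V] = ((0.8333)·(1.1667) + (-5.1667)·(3.1667) + (2.8333)·(-1.8333) + (-1.1667)·(-1.8333) + (1.8333)·(1.1667) + (0.8333)·(-1.8333)) / 5 = -17.8333/5 = -3.5667
  S[V,V] = ((1.1667)·(1.1667) + (3.1667)·(3.1667) + (-1.8333)·(-1.8333) + (-1.8333)·(-1.8333) + (1.1667)·(1.1667) + (-1.8333)·(-1.8333)) / 5 = 22.8333/5 = 4.5667
  S = [[8.1667, -3.5667],
 [-3.5667, 4.5667]].

Step 3 — invert S. det(S) = 8.1667·4.5667 - (-3.5667)² = 24.5733.
  S^{-1} = (1/det) · [[d, -b], [-b, a]] = [[0.1858, 0.1451],
 [0.1451, 0.3323]].

Step 4 — quadratic form (x̄ - mu_0)^T · S^{-1} · (x̄ - mu_0):
  S^{-1} · (x̄ - mu_0) = (0.959, 1.5884),
  (x̄ - mu_0)^T · [...] = (2.1667)·(0.959) + (3.8333)·(1.5884) = 8.1669.

Step 5 — scale by n: T² = 6 · 8.1669 = 49.0016.

T² ≈ 49.0016


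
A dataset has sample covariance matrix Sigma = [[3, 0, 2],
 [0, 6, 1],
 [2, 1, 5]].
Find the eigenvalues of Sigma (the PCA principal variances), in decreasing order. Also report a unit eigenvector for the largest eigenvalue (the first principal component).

Step 1 — characteristic polynomial p(λ) = det(λI - Sigma) = λ³ - tr·λ² + c_1·λ - det, where tr = trace, c_1 = sum of the principal 2×2 minors, det = det(Sigma):
  tr = 3 + 6 + 5 = 14,
  c_1 = (3·6 - (0)²) + (3·5 - (2)²) + (6·5 - (1)²) = 18 + 11 + 29 = 58,
  det = 3·(6·5 - (1)²) - (0)·((0)·5 - (1)·(2)) + (2)·((0)·(1) - 6·(2)) = 3·(29) - (0)·(-2) + (2)·(-12) = 63.
  So p(λ) = λ³ - 14λ² + 58λ - 63.
Step 2 — look for an integer root (rational root theorem: any rational root is an integer divisor of 63). Testing λ = 7:
  p(7) = 343 - 686 + 406 - 63 = 0  ✓
  Dividing out (λ - 7): p(λ) = (λ - 7)(λ² - 7λ + 9).
Step 3 — remaining eigenvalues from the quadratic λ² - 7λ + 9 = 0:
  Δ = 7² - 4·9 = 49 - 36 = 13,  λ = (7 ± √13)/2 = (7 ± 3.6056)/2 ≈ 5.3028 or 1.6972.
  Sorted: λ_1 = 7,  λ_2 = 5.3028,  λ_3 = 1.6972  (check: sum = 14 = tr ✓).

Step 4 — unit eigenvector for λ_1 = 7: v spans the null space of (Sigma - λ_1 I), whose rows are
  r_1 = (-4, 0, 2),  r_2 = (0, -1, 1),  r_3 = (2, 1, -2).
  v is orthogonal to every row, so take v ∝ r_1 × r_2 = ((0)·(1) - (2)·(-1), (2)·(0) - (-4)·(1), (-4)·(-1) - (0)·(0)) = (2, 4, 4).
  Rescale (divide by 2): u = (1, 2, 2).
  ||u|| = √((1)² + (2)² + (2)²) = √(9) = 3,  v_1 = u/||u|| ≈ (0.3333, 0.6667, 0.6667) (||v_1|| = 1).

λ_1 = 7,  λ_2 = 5.3028,  λ_3 = 1.6972;  v_1 ≈ (0.3333, 0.6667, 0.6667)


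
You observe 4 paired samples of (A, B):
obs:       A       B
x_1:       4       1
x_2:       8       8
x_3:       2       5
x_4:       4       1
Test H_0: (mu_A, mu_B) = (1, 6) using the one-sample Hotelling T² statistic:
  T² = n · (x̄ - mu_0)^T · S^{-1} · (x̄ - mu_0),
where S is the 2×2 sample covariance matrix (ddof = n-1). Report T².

Step 1 — sample mean vector:
  mean(A) = (4 + 8 + 2 + 4) / 4 = 18/4 = 4.5
  mean(B) = (1 + 8 + 5 + 1) / 4 = 15/4 = 3.75
  x̄ = (4.5, 3.75),  deviation x̄ - mu_0 = (4.5, 3.75) - (1, 6) = (3.5, -2.25).

Step 2 — sample covariance matrix, S[i,j] = (1/(n-1)) · Σ_k (x_{k,i} - mean_i) · (x_{k,j} - mean_j), divisor n-1 = 3:
  S[A,A] = ((-0.5)·(-0.5) + (3.5)·(3.5) + (-2.5)·(-2.5) + (-0.5)·(-0.5)) / 3 = 19/3 = 6.3333
  S[A,B] = ((-0.5)·(-2.75) + (3.5)·(4.25) + (-2.5)·(1.25) + (-0.5)·(-2.75)) / 3 = 14.5/3 = 4.8333
  S[B,B] = ((-2.75)·(-2.75) + (4.25)·(4.25) + (1.25)·(1.25) + (-2.75)·(-2.75)) / 3 = 34.75/3 = 11.5833
  S = [[6.3333, 4.8333],
 [4.8333, 11.5833]].

Step 3 — invert S. det(S) = 6.3333·11.5833 - (4.8333)² = 50.
  S^{-1} = (1/det) · [[d, -b], [-b, a]] = [[0.2317, -0.0967],
 [-0.0967, 0.1267]].

Step 4 — quadratic form (x̄ - mu_0)^T · S^{-1} · (x̄ - mu_0):
  S^{-1} · (x̄ - mu_0) = (1.0283, -0.6233),
  (x̄ - mu_0)^T · [...] = (3.5)·(1.0283) + (-2.25)·(-0.6233) = 5.0017.

Step 5 — scale by n: T² = 4 · 5.0017 = 20.0067.

T² ≈ 20.0067


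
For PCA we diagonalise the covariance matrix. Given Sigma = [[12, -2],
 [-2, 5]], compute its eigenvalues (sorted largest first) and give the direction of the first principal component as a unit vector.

Step 1 — characteristic polynomial of 2×2 Sigma:
  det(Sigma - λI) = λ² - trace · λ + det = 0.
  trace = 12 + 5 = 17, det = 12·5 - (-2)² = 56.
Step 2 — discriminant:
  Δ = trace² - 4·det = 289 - 224 = 65.
Step 3 — eigenvalues:
  λ = (trace ± √Δ)/2 = (17 ± 8.0623)/2,
  λ_1 = 12.5311,  λ_2 = 4.4689.

Step 4 — unit eigenvector for λ_1: solve (Sigma - λ_1 I)v = 0. First row:
  (12 - 12.5311)·v_x + (-2)·v_y = 0, i.e. (-0.5311)·v_x + (-2)·v_y = 0,
  so v ∝ (b, λ_1 - a) = (-2, 0.5311); multiply by -1 so the first entry is positive: u = (2, -0.5311).
  ||u|| = √((2)² + (-0.5311)²) = √(4.2821) ≈ 2.0693,
  v_1 = u/||u|| ≈ (0.9665, -0.2567) (||v_1|| = 1).

λ_1 = 12.5311,  λ_2 = 4.4689;  v_1 ≈ (0.9665, -0.2567)
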